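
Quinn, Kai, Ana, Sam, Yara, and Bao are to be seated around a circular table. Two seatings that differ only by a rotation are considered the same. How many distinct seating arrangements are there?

Fix one person's seat to break rotational symmetry; the remaining 5 people can be arranged in (5)! = 120 ways.

120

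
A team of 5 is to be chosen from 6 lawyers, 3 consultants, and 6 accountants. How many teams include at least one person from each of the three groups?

Unrestricted: C(15,5) = 3003 ways to pick any 5 of the 15.
Subtract selections that omit an entire group: no lawyers → C(9,5) = 126; no consultants → C(12,5) = 792; no accountants → C(9,5) = 126.
Add back selections omitting two groups (i.e. drawn from a single group): C(6,5) + C(3,5) + C(6,5) = 12.
By inclusion–exclusion: 3003 − 1044 + 12 = 1971.

1971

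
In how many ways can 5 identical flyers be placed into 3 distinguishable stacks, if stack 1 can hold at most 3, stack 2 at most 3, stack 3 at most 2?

By stars and bars, unrestricted non-negative solutions to x_1+…+x_3 = 5 number C(5+2,2) = 21.
Subtract solutions that violate a single cap (substitute x_i' = x_i − (cap_i+1)): x_1 ≥ 4 gives C(3,2) = 3; x_2 ≥ 4 gives C(3,2) = 3; x_3 ≥ 3 gives C(4,2) = 6. Together 12.
No two caps can be exceeded simultaneously, so the pair terms are all 0.
By inclusion–exclusion the count is 21 − 12 + 0 = 9.

9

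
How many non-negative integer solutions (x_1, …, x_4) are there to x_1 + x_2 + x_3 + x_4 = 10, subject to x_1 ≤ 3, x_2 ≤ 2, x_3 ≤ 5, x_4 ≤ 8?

68

Without the upper bounds there are C(13,3) = 286 ways to split 10 among 4 variables.
Subtract solutions that violate a single cap (substitute x_i' = x_i − (cap_i+1)): x_1 ≥ 4 gives C(9,3) = 84; x_2 ≥ 3 gives C(10,3) = 120; x_3 ≥ 6 gives C(7,3) = 35; x_4 ≥ 9 gives C(4,3) = 4. Together 243.
Add back pairs where two caps are both exceeded: 20 + 1 + 0 + 4 + 0 + 0 = 25.
By inclusion–exclusion the count is 286 − 243 + 25 = 68.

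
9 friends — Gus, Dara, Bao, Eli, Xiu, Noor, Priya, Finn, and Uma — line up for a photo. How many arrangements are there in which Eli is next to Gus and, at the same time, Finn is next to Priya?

Treat {Eli,Gus} as one block (2 orders) and {Finn,Priya} as another (2 orders).
That leaves 7 units to arrange: 2 × 2 × 7! = 4 × 5040 = 20160.

20160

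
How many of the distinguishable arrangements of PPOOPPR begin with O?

With the first slot taken by O, it remains to arrange the other 6 letters (PPOPPR).
Those 6 letters have P appearing 4 times, giving (6)!/(4!) = 30.

30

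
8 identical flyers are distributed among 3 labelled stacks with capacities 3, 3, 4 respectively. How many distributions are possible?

6

By stars and bars, unrestricted non-negative solutions to x_1+…+x_3 = 8 number C(8+2,2) = 45.
Subtract solutions that violate a single cap (substitute x_i' = x_i − (cap_i+1)): x_1 ≥ 4 gives C(6,2) = 15; x_2 ≥ 4 gives C(6,2) = 15; x_3 ≥ 5 gives C(5,2) = 10. Together 40.
Add back pairs where two caps are both exceeded: 1 + 0 + 0 = 1.
By inclusion–exclusion the count is 45 − 40 + 1 = 6.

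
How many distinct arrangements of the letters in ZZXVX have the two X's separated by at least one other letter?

18

There are 5!/(2!·2!) = 30 arrangements of ZZXVX in total.
If the two X's are adjacent, glue them into one block, leaving 4 items to arrange: (4)!/(2!) = 12 ways.
Hence 30 − 12 = 18.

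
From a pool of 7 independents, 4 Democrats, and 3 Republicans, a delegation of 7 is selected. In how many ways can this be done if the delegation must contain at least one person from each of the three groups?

With no constraint there are C(14,7) = 3432 possible selections.
Selections missing a whole group: no independents → C(7,7) = 1; no Democrats → C(10,7) = 120; no Republicans → C(11,7) = 330.
Add back selections omitting two groups (i.e. drawn from a single group): C(7,7) + C(4,7) + C(3,7) = 1.
By inclusion–exclusion: 3432 − 451 + 1 = 2982.

2982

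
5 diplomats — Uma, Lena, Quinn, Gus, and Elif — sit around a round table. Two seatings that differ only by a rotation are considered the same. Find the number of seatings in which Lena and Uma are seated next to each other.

Glue Lena and Uma into a block (2 internal orders). Seating 4 units around a circle gives (3)! arrangements.
So 2 × (3)! = 2 × 6 = 12.

12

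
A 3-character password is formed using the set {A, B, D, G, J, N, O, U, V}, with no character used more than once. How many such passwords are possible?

With no repetition, fill the 3 characters in order: 9 choices, then 8, down to 7.
That product is 9 × 8 × 7 = 504.

504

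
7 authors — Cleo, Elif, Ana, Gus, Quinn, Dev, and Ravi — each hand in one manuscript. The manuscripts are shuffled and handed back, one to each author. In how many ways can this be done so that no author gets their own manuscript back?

1854

This is the derangement count D_7: permutations of 7 items with no fixed point.
By inclusion–exclusion this is Σ_{j=0}^{7} (−1)^j C(7,j)·(7−j)!.
Computing: 5040 − 5040 + 2520 − 840 + 210 − 42 + 7 − 1 = 1854.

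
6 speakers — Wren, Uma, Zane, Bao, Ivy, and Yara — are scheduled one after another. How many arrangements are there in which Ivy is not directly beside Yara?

480

There are 6! = 720 arrangements in all. If Ivy and Yara are adjacent, merging them into one block gives 2·(5)! = 240 arrangements.
So 720 − 240 = 480 arrangements keep them apart.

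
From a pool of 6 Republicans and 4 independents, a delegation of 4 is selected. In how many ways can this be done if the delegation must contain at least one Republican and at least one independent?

194

Total 4-person selections from all 10: C(10,4) = 210.
Selections missing a whole group: no Republicans → C(4,4) = 1; no independents → C(6,4) = 15.
Both groups omitted at once is impossible, so 210 − 16 = 194.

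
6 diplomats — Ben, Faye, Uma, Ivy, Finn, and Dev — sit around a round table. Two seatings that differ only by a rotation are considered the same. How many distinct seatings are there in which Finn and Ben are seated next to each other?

48

Glue Finn and Ben into a block (2 internal orders). Seating 5 units around a circle gives (4)! arrangements.
So 2 × (4)! = 2 × 24 = 48.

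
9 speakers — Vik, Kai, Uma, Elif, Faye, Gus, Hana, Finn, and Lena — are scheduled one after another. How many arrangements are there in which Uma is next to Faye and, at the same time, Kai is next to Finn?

Treat {Uma,Faye} as one block (2 orders) and {Kai,Finn} as another (2 orders).
That leaves 7 units to arrange: 2 × 2 × 7! = 4 × 5040 = 20160.

20160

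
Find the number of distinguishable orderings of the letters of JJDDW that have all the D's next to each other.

Treat the 2 copies of D as a single block. The multiset to arrange is then {DD, J, J, W}, 4 items in all.
That gives (4)!/(2!) = 12 arrangements.

12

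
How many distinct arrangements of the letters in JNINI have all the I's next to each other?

Treat the 2 copies of I as a single block. The multiset to arrange is then {II, J, N, N}, 4 items in all.
That gives (4)!/(2!) = 12 arrangements.

12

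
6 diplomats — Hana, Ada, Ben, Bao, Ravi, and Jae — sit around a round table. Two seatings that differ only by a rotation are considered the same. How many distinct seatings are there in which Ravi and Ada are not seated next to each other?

72

All circular seatings of 6 people number (5)! = 120.
Seatings with Ravi beside Ada: treat them as a block with 2 internal orders, giving 2 × (4)! = 48.
Subtracting, 120 − 48 = 72.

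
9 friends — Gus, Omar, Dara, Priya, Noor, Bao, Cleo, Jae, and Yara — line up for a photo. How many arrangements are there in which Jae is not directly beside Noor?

282240

There are 9! = 362880 arrangements in all. If Jae and Noor are adjacent, merging them into one block gives 2·(8)! = 80640 arrangements.
Complementary counting: 362880 − 80640 = 282240.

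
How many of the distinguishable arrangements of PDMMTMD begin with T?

Fix T in the first position and arrange the remaining 6 letters.
Those 6 letters have D appearing twice and M appearing 3 times, giving (6)!/(3!·2!) = 60.

60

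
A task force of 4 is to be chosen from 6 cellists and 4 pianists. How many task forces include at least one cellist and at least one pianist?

Unrestricted: C(10,4) = 210 ways to pick any 4 of the 10.
Subtract selections that omit an entire group: no cellists → C(4,4) = 1; no pianists → C(6,4) = 15.
Both groups omitted at once is impossible, so 210 − 16 = 194.

194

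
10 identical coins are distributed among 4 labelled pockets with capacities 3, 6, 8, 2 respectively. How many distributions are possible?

Without the upper bounds there are C(13,3) = 286 ways to split 10 among 4 pockets.
Subtract solutions that violate a single cap (substitute x_i' = x_i − (cap_i+1)): x_1 ≥ 4 gives C(9,3) = 84; x_2 ≥ 7 gives C(6,3) = 20; x_3 ≥ 9 gives C(4,3) = 4; x_4 ≥ 3 gives C(10,3) = 120. Together 228.
Add back pairs where two caps are both exceeded: 0 + 0 + 20 + 0 + 1 + 0 = 21.
By inclusion–exclusion the count is 286 − 228 + 21 = 79.

79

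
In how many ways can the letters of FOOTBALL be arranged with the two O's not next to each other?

Total arrangements of FOOTBALL: 8!/(2!·2!) = 10080.
If the two O's are adjacent, glue them into one block, leaving 7 items to arrange: (7)!/(2!) = 2520 ways.
Hence 10080 − 2520 = 7560.

7560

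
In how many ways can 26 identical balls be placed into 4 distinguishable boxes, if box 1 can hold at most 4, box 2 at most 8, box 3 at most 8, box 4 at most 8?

10

Without the upper bounds there are C(29,3) = 3654 ways to split 26 among 4 boxes.
Subtract solutions that violate a single cap (substitute x_i' = x_i − (cap_i+1)): x_1 ≥ 5 gives C(24,3) = 2024; x_2 ≥ 9 gives C(20,3) = 1140; x_3 ≥ 9 gives C(20,3) = 1140; x_4 ≥ 9 gives C(20,3) = 1140. Together 5444.
Add back pairs where two caps are both exceeded: 455 + 455 + 455 + 165 + 165 + 165 = 1860.
Subtract triples: 20 + 20 + 20 + 0 = 60.
By inclusion–exclusion the count is 3654 − 5444 + 1860 − 60 = 10.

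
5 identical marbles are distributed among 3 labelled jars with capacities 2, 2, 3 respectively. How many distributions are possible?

6

Ignoring the caps, the number of non-negative solutions to x_1+…+x_3 = 5 is C(7,2) = 21.
Subtract solutions that violate a single cap (substitute x_i' = x_i − (cap_i+1)): x_1 ≥ 3 gives C(4,2) = 6; x_2 ≥ 3 gives C(4,2) = 6; x_3 ≥ 4 gives C(3,2) = 3. Together 15.
No two caps can be exceeded simultaneously, so the pair terms are all 0.
By inclusion–exclusion the count is 21 − 15 + 0 = 6.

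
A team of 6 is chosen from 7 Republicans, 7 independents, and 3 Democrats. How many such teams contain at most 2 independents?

6384

Split by how many independents are chosen (0 through 2).
Sum: C(7,0)·C(10,6) + C(7,1)·C(10,5) + C(7,2)·C(10,4) = 210 + 1764 + 4410 = 6384.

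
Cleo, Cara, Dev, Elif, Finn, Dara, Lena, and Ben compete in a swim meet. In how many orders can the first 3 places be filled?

This is an ordered selection of 3 from 8: P(8,3).
That gives 8 × 7 × 6 = 336.

336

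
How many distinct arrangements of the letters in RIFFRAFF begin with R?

210

Fix R in the first position and arrange the remaining 7 letters.
Those 7 letters have F appearing 4 times, giving (7)!/(4!) = 210.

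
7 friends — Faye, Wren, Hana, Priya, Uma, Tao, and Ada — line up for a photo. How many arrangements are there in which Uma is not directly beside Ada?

Of the 7! = 5040 arrangements, those with Uma and Ada adjacent number 2 × 6! = 1440 (treat the pair as a block with 2 internal orders).
So 5040 − 1440 = 3600 arrangements keep them apart.

3600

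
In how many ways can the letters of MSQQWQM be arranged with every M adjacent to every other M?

Treat the 2 copies of M as a single block. The multiset to arrange is then {MM, Q, Q, Q, S, W}, 6 items in all.
That gives (6)!/(3!) = 120 arrangements.

120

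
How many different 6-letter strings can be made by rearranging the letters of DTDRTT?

DTDRTT has 6 letters with D appearing twice and T appearing 3 times.
Dividing 6! = 720 by 3!·2! = 12 for the repeated letters gives 60.

60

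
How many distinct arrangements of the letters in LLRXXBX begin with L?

120

Fix L in the first position and arrange the remaining 6 letters.
Those 6 letters have X appearing 3 times, giving (6)!/(3!) = 120.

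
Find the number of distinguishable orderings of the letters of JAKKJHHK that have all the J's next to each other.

420

Treat the 2 copies of J as a single block. The multiset to arrange is then {JJ, A, H, H, K, K, K}, 7 items in all.
That gives (7)!/(3!·2!) = 420 arrangements.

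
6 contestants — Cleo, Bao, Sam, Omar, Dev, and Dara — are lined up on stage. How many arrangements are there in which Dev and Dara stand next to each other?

Glue Dev and Dara into one block (2 internal orders), leaving 5 units to arrange in a row.
That gives 2 × 5! = 2 × 120 = 240.

240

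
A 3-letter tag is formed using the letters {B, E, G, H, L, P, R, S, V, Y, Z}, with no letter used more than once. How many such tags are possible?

This is a permutation of 3 out of 11: P(11,3) = 11!/8!.
11 × 10 × 9 = 990.

990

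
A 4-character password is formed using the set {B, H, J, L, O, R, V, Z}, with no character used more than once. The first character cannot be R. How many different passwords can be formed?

The first character has 8−1 = 7 choices (anything except R).
The remaining 3 characters are filled from the other 7 symbols without repetition: 7 × 6 × 5 = 210.
Total: 7 × 210 = 1470.

1470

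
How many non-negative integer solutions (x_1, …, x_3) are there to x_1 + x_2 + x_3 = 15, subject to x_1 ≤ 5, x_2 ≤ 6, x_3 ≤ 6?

6

By stars and bars, unrestricted non-negative solutions to x_1+…+x_3 = 15 number C(15+2,2) = 136.
Subtract solutions that violate a single cap (substitute x_i' = x_i − (cap_i+1)): x_1 ≥ 6 gives C(11,2) = 55; x_2 ≥ 7 gives C(10,2) = 45; x_3 ≥ 7 gives C(10,2) = 45. Together 145.
Add back pairs where two caps are both exceeded: 6 + 6 + 3 = 15.
By inclusion–exclusion the count is 136 − 145 + 15 = 6.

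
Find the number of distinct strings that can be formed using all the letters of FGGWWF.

Letter multiplicities in FGGWWF: F×2, G×2, W×2.
So there are 6! / (2!·2!·2!) = 90 distinguishable arrangements.

90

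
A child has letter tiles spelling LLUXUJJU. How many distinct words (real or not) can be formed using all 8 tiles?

1680

Letter multiplicities in LLUXUJJU: J×2, L×2, U×3, X×1.
So there are 8! / (3!·2!·2!) = 1680 distinguishable arrangements.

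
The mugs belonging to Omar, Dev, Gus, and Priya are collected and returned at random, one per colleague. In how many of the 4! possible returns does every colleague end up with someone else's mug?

9

Let Aᵢ be the assignments in which colleague i gets their own mug. We want the size of the complement of A₁∪…∪A_4.
By inclusion–exclusion this is Σ_{j=0}^{4} (−1)^j C(4,j)·(4−j)!.
Computing: 24 − 24 + 12 − 4 + 1 = 9.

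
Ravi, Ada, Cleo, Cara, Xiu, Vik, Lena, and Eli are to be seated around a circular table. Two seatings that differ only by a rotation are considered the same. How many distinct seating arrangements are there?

Around a circle, 8 distinct people have 8!/8 = (7)! = 5040 rotationally distinct seatings.

5040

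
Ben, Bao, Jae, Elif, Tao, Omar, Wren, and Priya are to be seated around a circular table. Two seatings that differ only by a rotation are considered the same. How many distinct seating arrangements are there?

Around a circle, 8 distinct people have 8!/8 = (7)! = 5040 rotationally distinct seatings.

5040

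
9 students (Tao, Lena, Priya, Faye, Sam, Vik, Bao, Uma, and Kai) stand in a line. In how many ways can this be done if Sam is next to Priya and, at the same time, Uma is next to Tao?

20160

Treat {Sam,Priya} as one block (2 orders) and {Uma,Tao} as another (2 orders).
That leaves 7 units to arrange: 2 × 2 × 7! = 4 × 5040 = 20160.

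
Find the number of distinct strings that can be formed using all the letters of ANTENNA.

420

Letter multiplicities in ANTENNA: A×2, E×1, N×3, T×1.
The number of distinct arrangements is 7!/(3!·2!) = 5040/12 = 420.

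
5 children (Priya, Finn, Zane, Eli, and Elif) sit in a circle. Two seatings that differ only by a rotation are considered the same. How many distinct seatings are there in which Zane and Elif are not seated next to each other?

Without the restriction there are (4)! = 24 seatings.
Seatings with Zane beside Elif: treat them as a block with 2 internal orders, giving 2 × (3)! = 12.
Subtracting, 24 − 12 = 12.

12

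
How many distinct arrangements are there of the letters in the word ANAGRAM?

ANAGRAM has 7 letters with A appearing 3 times.
Dividing 7! = 5040 by 3! = 6 for the repeated letters gives 840.

840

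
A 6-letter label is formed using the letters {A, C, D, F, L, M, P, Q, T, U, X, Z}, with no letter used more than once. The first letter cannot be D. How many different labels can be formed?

609840

The first letter has 12−1 = 11 choices (anything except D).
The remaining 5 letters are filled from the other 11 symbols without repetition: 11 × 10 × 9 × 8 × 7 = 55440.
Total: 11 × 55440 = 609840.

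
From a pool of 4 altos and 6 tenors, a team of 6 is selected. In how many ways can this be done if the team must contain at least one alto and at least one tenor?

Unrestricted: C(10,6) = 210 ways to pick any 6 of the 10.
Subtract selections that omit an entire group: no altos → C(6,6) = 1; no tenors → C(4,6) = 0.
Both groups omitted at once is impossible, so 210 − 1 = 209.

209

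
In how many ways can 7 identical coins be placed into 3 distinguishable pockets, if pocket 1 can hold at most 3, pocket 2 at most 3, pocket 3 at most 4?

Ignoring the caps, the number of non-negative solutions to x_1+…+x_3 = 7 is C(9,2) = 36.
Subtract solutions that violate a single cap (substitute x_i' = x_i − (cap_i+1)): x_1 ≥ 4 gives C(5,2) = 10; x_2 ≥ 4 gives C(5,2) = 10; x_3 ≥ 5 gives C(4,2) = 6. Together 26.
No two caps can be exceeded simultaneously, so the pair terms are all 0.
By inclusion–exclusion the count is 36 − 26 + 0 = 10.

10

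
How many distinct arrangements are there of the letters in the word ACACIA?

ACACIA has 6 letters with A appearing 3 times and C appearing twice.
So there are 6! / (3!·2!) = 60 distinguishable arrangements.

60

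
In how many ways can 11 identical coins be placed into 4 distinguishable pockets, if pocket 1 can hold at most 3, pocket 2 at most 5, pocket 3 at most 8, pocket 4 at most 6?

By stars and bars, unrestricted non-negative solutions to x_1+…+x_4 = 11 number C(11+3,3) = 364.
Subtract solutions that violate a single cap (substitute x_i' = x_i − (cap_i+1)): x_1 ≥ 4 gives C(10,3) = 120; x_2 ≥ 6 gives C(8,3) = 56; x_3 ≥ 9 gives C(5,3) = 10; x_4 ≥ 7 gives C(7,3) = 35. Together 221.
Add back pairs where two caps are both exceeded: 4 + 0 + 1 + 0 + 0 + 0 = 5.
By inclusion–exclusion the count is 364 − 221 + 5 = 148.

148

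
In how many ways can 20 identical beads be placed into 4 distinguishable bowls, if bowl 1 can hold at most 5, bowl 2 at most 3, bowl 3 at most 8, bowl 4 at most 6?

10

Ignoring the caps, the number of non-negative solutions to x_1+…+x_4 = 20 is C(23,3) = 1771.
Subtract solutions that violate a single cap (substitute x_i' = x_i − (cap_i+1)): x_1 ≥ 6 gives C(17,3) = 680; x_2 ≥ 4 gives C(19,3) = 969; x_3 ≥ 9 gives C(14,3) = 364; x_4 ≥ 7 gives C(16,3) = 560. Together 2573.
Add back pairs where two caps are both exceeded: 286 + 56 + 120 + 120 + 220 + 35 = 837.
Subtract triples: 4 + 20 + 0 + 1 = 25.
By inclusion–exclusion the count is 1771 − 2573 + 837 − 25 = 10.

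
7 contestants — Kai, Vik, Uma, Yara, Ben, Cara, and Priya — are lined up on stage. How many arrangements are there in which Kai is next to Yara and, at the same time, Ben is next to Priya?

480

Treat {Kai,Yara} as one block (2 orders) and {Ben,Priya} as another (2 orders).
That leaves 5 units to arrange: 2 × 2 × 5! = 4 × 120 = 480.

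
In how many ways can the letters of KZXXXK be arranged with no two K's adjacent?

Total arrangements of KZXXXK: 6!/(3!·2!) = 60.
Arrangements with the K's together: treat KK as one letter, giving (5)!/(3!) = 20.
Subtracting, 60 − 20 = 40 arrangements keep the K's apart.

40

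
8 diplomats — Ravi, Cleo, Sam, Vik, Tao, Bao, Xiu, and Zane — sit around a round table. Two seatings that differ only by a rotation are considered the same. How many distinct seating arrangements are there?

5040

Fix one person's seat to break rotational symmetry; the remaining 7 people can be arranged in (7)! = 5040 ways.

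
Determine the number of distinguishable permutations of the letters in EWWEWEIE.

Letter multiplicities in EWWEWEIE: E×4, I×1, W×3.
So there are 8! / (4!·3!) = 280 distinguishable arrangements.

280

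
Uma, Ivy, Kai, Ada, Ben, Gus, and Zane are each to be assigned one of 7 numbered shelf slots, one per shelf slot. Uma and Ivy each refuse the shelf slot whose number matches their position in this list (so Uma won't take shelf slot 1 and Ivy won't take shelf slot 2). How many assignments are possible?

3720

Let Aᵢ (for i ∈ {1, 2}) be the placements that put person i in their forbidden shelf slot. Any j of these fix j positions, leaving (7−j)! ways to fill the rest, and there are C(2,j) ways to pick which j.
By inclusion–exclusion, the number of valid placements is Σ_{j=0}^{2} (−1)^j C(2,j)·(7−j)!.
Computing: 5040 − 1440 + 120 = 3720.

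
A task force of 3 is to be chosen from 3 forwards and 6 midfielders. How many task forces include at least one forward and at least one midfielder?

63

With no constraint there are C(9,3) = 84 possible selections.
Subtract selections that omit an entire group: no forwards → C(6,3) = 20; no midfielders → C(3,3) = 1.
Both groups omitted at once is impossible, so 84 − 21 = 63.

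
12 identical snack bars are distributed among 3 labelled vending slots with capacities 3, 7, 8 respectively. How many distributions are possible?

Without the upper bounds there are C(14,2) = 91 ways to split 12 among 3 vending slots.
Subtract solutions that violate a single cap (substitute x_i' = x_i − (cap_i+1)): x_1 ≥ 4 gives C(10,2) = 45; x_2 ≥ 8 gives C(6,2) = 15; x_3 ≥ 9 gives C(5,2) = 10. Together 70.
Add back pairs where two caps are both exceeded: 1 + 0 + 0 = 1.
By inclusion–exclusion the count is 91 − 70 + 1 = 22.

22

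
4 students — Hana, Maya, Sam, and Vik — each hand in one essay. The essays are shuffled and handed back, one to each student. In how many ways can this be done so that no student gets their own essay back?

This is the derangement count D_4: permutations of 4 items with no fixed point.
By inclusion–exclusion this is Σ_{j=0}^{4} (−1)^j C(4,j)·(4−j)!.
Computing: 24 − 24 + 12 − 4 + 1 = 9.

9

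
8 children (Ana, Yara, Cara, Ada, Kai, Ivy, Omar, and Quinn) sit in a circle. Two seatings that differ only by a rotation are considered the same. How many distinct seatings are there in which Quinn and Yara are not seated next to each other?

All circular seatings of 8 people number (7)! = 5040.
Seatings with Quinn beside Yara: treat them as a block with 2 internal orders, giving 2 × (6)! = 1440.
Subtracting, 5040 − 1440 = 3600.

3600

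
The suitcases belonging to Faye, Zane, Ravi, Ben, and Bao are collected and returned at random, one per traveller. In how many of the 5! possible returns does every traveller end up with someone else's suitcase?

Let Aᵢ be the assignments in which traveller i gets their own suitcase. We want the size of the complement of A₁∪…∪A_5.
By inclusion–exclusion this is Σ_{j=0}^{5} (−1)^j C(5,j)·(5−j)!.
Computing: 120 − 120 + 60 − 20 + 5 − 1 = 44.

44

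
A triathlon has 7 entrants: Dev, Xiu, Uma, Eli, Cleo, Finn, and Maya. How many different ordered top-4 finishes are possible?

This is an ordered selection of 4 from 7: P(7,4).
That gives 7 × 6 × 5 × 4 = 840.

840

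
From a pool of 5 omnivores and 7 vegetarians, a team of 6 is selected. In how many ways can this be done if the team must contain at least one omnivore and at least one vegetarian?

Unrestricted: C(12,6) = 924 ways to pick any 6 of the 12.
Subtract selections that omit an entire group: no omnivores → C(7,6) = 7; no vegetarians → C(5,6) = 0.
Both groups omitted at once is impossible, so 924 − 7 = 917.

917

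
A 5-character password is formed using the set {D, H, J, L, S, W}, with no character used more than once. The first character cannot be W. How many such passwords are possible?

The first character has 6−1 = 5 choices (anything except W).
The remaining 4 characters are filled from the other 5 symbols without repetition: 5 × 4 × 3 × 2 = 120.
Total: 5 × 120 = 600.

600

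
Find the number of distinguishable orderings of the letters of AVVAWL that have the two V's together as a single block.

60

Treat the 2 copies of V as a single block. The multiset to arrange is then {VV, A, A, L, W}, 5 items in all.
That gives (5)!/(2!) = 60 arrangements.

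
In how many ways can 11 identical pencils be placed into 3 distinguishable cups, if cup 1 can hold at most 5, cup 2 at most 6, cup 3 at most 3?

By stars and bars, unrestricted non-negative solutions to x_1+…+x_3 = 11 number C(11+2,2) = 78.
Subtract solutions that violate a single cap (substitute x_i' = x_i − (cap_i+1)): x_1 ≥ 6 gives C(7,2) = 21; x_2 ≥ 7 gives C(6,2) = 15; x_3 ≥ 4 gives C(9,2) = 36. Together 72.
Add back pairs where two caps are both exceeded: 0 + 3 + 1 = 4.
By inclusion–exclusion the count is 78 − 72 + 4 = 10.

10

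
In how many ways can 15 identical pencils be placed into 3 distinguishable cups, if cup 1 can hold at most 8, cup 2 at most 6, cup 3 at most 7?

By stars and bars, unrestricted non-negative solutions to x_1+…+x_3 = 15 number C(15+2,2) = 136.
Subtract solutions that violate a single cap (substitute x_i' = x_i − (cap_i+1)): x_1 ≥ 9 gives C(8,2) = 28; x_2 ≥ 7 gives C(10,2) = 45; x_3 ≥ 8 gives C(9,2) = 36. Together 109.
Add back pairs where two caps are both exceeded: 0 + 0 + 1 = 1.
By inclusion–exclusion the count is 136 − 109 + 1 = 28.

28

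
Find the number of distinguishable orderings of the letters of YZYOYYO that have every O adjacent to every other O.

Treat the 2 copies of O as a single block. The multiset to arrange is then {OO, Y, Y, Y, Y, Z}, 6 items in all.
That gives (6)!/(4!) = 30 arrangements.

30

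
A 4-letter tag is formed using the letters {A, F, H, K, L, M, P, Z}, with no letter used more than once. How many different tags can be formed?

This is a permutation of 4 out of 8: P(8,4) = 8!/4!.
That product is 8 × 7 × 6 × 5 = 1680.

1680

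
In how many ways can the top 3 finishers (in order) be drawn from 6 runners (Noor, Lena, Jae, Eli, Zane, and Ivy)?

There are 6 choices for 1st place, 5 for 2nd, and 4 for 3rd.
That gives 6 × 5 × 4 = 120.

120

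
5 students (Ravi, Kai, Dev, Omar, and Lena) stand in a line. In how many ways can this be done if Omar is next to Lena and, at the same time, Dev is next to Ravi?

24

Treat {Omar,Lena} as one block (2 orders) and {Dev,Ravi} as another (2 orders).
That leaves 3 units to arrange: 2 × 2 × 3! = 4 × 6 = 24.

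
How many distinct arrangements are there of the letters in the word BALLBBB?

105

The 7 letters of BALLBBB have repeats: B appearing 4 times and L appearing twice.
The number of distinct arrangements is 7!/(4!·2!) = 5040/48 = 105.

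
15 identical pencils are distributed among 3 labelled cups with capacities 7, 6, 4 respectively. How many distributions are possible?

By stars and bars, unrestricted non-negative solutions to x_1+…+x_3 = 15 number C(15+2,2) = 136.
Subtract solutions that violate a single cap (substitute x_i' = x_i − (cap_i+1)): x_1 ≥ 8 gives C(9,2) = 36; x_2 ≥ 7 gives C(10,2) = 45; x_3 ≥ 5 gives C(12,2) = 66. Together 147.
Add back pairs where two caps are both exceeded: 1 + 6 + 10 = 17.
By inclusion–exclusion the count is 136 − 147 + 17 = 6.

6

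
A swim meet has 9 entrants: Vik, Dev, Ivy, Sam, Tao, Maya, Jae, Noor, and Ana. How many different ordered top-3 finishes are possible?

504

There are 9 choices for 1st place, 8 for 2nd, and 7 for 3rd.
That gives 9 × 8 × 7 = 504.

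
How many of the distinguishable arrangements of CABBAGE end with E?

Fix E in the last position and arrange the remaining 6 letters.
Those 6 letters have A appearing twice and B appearing twice, giving (6)!/(2!·2!) = 180.

180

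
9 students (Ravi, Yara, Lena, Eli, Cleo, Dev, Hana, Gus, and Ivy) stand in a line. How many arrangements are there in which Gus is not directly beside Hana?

Of the 9! = 362880 arrangements, those with Gus and Hana adjacent number 2 × 8! = 80640 (treat the pair as a block with 2 internal orders).
Complementary counting: 362880 − 80640 = 282240.

282240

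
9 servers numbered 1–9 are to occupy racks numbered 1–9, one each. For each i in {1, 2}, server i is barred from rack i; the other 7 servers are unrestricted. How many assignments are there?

Let Aᵢ (for i ∈ {1, 2}) be the placements that put server i in its forbidden rack. Any j of these fix j positions, leaving (9−j)! ways to fill the rest, and there are C(2,j) ways to pick which j.
By inclusion–exclusion, the number of valid placements is Σ_{j=0}^{2} (−1)^j C(2,j)·(9−j)!.
Computing: 362880 − 80640 + 5040 = 287280.

287280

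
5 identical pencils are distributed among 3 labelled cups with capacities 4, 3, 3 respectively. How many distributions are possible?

14

By stars and bars, unrestricted non-negative solutions to x_1+…+x_3 = 5 number C(5+2,2) = 21.
Subtract solutions that violate a single cap (substitute x_i' = x_i − (cap_i+1)): x_1 ≥ 5 gives C(2,2) = 1; x_2 ≥ 4 gives C(3,2) = 3; x_3 ≥ 4 gives C(3,2) = 3. Together 7.
No two caps can be exceeded simultaneously, so the pair terms are all 0.
By inclusion–exclusion the count is 21 − 7 + 0 = 14.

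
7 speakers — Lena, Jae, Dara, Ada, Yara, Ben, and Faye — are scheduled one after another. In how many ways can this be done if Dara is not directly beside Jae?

Of the 7! = 5040 arrangements, those with Dara and Jae adjacent number 2 × 6! = 1440 (treat the pair as a block with 2 internal orders).
So 5040 − 1440 = 3600 arrangements keep them apart.

3600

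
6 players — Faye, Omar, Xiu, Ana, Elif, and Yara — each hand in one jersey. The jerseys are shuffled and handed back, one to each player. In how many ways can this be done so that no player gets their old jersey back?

Count assignments avoiding every fixed point. For any j of the 6 players fixed to their old jersey, the other 6−j can be arranged in (6−j)! ways.
By inclusion–exclusion this is Σ_{j=0}^{6} (−1)^j C(6,j)·(6−j)!.
Computing: 720 − 720 + 360 − 120 + 30 − 6 + 1 = 265.

265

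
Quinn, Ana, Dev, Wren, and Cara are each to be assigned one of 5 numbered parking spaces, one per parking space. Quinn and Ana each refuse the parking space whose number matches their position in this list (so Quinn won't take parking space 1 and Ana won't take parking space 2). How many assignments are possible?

78

Let Aᵢ (for i ∈ {1, 2}) be the placements that put person i in their forbidden parking space. Any j of these fix j positions, leaving (5−j)! ways to fill the rest, and there are C(2,j) ways to pick which j.
By inclusion–exclusion, the number of valid placements is Σ_{j=0}^{2} (−1)^j C(2,j)·(5−j)!.
Computing: 120 − 48 + 6 = 78.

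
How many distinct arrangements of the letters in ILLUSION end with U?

1260

With the last slot taken by U, it remains to arrange the other 7 letters (ILLSION).
Those 7 letters have I appearing twice and L appearing twice, giving (7)!/(2!·2!) = 1260.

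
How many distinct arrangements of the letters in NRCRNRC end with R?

90

Fix R in the last position and arrange the remaining 6 letters.
Those 6 letters have C appearing twice, N appearing twice, and R appearing twice, giving (6)!/(2!·2!·2!) = 90.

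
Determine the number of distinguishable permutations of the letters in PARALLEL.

3360

The 8 letters of PARALLEL have repeats: A appearing twice and L appearing 3 times.
Dividing 8! = 40320 by 3!·2! = 12 for the repeated letters gives 3360.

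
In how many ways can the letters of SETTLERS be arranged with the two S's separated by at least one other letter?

Total arrangements of SETTLERS: 8!/(2!·2!·2!) = 5040.
If the two S's are adjacent, glue them into one block, leaving 7 items to arrange: (7)!/(2!·2!) = 1260 ways.
Subtracting, 5040 − 1260 = 3780 arrangements keep the S's apart.

3780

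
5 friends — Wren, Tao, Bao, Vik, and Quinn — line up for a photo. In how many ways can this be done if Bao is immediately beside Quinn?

48

Place the 3 others and the Bao-Quinn pair as 4 objects in a line; the pair has 2 internal arrangements.
That gives 2 × 4! = 2 × 24 = 48.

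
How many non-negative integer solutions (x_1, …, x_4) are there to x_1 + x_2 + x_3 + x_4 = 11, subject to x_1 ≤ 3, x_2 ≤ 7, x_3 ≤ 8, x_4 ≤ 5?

162

Without the upper bounds there are C(14,3) = 364 ways to split 11 among 4 variables.
Subtract solutions that violate a single cap (substitute x_i' = x_i − (cap_i+1)): x_1 ≥ 4 gives C(10,3) = 120; x_2 ≥ 8 gives C(6,3) = 20; x_3 ≥ 9 gives C(5,3) = 10; x_4 ≥ 6 gives C(8,3) = 56. Together 206.
Add back pairs where two caps are both exceeded: 0 + 0 + 4 + 0 + 0 + 0 = 4.
By inclusion–exclusion the count is 364 − 206 + 4 = 162.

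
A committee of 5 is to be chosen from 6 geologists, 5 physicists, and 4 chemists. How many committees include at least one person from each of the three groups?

Unrestricted: C(15,5) = 3003 ways to pick any 5 of the 15.
Selections missing a whole group: no geologists → C(9,5) = 126; no physicists → C(10,5) = 252; no chemists → C(11,5) = 462.
Add back selections omitting two groups (i.e. drawn from a single group): C(6,5) + C(5,5) + C(4,5) = 7.
By inclusion–exclusion: 3003 − 840 + 7 = 2170.

2170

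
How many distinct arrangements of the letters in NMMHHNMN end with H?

Fix H in the last position and arrange the remaining 7 letters.
Those 7 letters have M appearing 3 times and N appearing 3 times, giving (7)!/(3!·3!) = 140.

140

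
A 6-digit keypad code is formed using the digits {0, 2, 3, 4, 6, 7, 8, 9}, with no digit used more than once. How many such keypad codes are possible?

This is a permutation of 6 out of 8: P(8,6) = 8!/2!.
8 × 7 × 6 × 5 × 4 × 3 = 20160.

20160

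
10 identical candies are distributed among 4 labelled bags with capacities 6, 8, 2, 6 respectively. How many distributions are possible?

124

Ignoring the caps, the number of non-negative solutions to x_1+…+x_4 = 10 is C(13,3) = 286.
Subtract solutions that violate a single cap (substitute x_i' = x_i − (cap_i+1)): x_1 ≥ 7 gives C(6,3) = 20; x_2 ≥ 9 gives C(4,3) = 4; x_3 ≥ 3 gives C(10,3) = 120; x_4 ≥ 7 gives C(6,3) = 20. Together 164.
Add back pairs where two caps are both exceeded: 0 + 1 + 0 + 0 + 0 + 1 = 2.
By inclusion–exclusion the count is 286 − 164 + 2 = 124.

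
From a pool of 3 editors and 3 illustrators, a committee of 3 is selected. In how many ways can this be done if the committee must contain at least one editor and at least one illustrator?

18

Total 3-person selections from all 6: C(6,3) = 20.
Subtract selections that omit an entire group: no editors → C(3,3) = 1; no illustrators → C(3,3) = 1.
Both groups omitted at once is impossible, so 20 − 2 = 18.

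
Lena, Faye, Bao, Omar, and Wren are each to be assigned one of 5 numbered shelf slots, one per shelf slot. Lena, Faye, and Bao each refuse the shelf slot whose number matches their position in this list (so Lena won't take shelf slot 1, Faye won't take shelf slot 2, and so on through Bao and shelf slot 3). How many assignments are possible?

64

Let Aᵢ (for i ∈ {1, 2, 3}) be the placements that put person i in their forbidden shelf slot. Any j of these fix j positions, leaving (5−j)! ways to fill the rest, and there are C(3,j) ways to pick which j.
By inclusion–exclusion, the number of valid placements is Σ_{j=0}^{3} (−1)^j C(3,j)·(5−j)!.
Computing: 120 − 72 + 18 − 2 = 64.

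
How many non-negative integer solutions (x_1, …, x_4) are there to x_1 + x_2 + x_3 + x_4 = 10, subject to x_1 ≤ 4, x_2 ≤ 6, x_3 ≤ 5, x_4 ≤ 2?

Ignoring the caps, the number of non-negative solutions to x_1+…+x_4 = 10 is C(13,3) = 286.
Subtract solutions that violate a single cap (substitute x_i' = x_i − (cap_i+1)): x_1 ≥ 5 gives C(8,3) = 56; x_2 ≥ 7 gives C(6,3) = 20; x_3 ≥ 6 gives C(7,3) = 35; x_4 ≥ 3 gives C(10,3) = 120. Together 231.
Add back pairs where two caps are both exceeded: 0 + 0 + 10 + 0 + 1 + 4 = 15.
By inclusion–exclusion the count is 286 − 231 + 15 = 70.

70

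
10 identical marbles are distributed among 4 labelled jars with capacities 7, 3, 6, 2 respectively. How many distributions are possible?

73

Ignoring the caps, the number of non-negative solutions to x_1+…+x_4 = 10 is C(13,3) = 286.
Subtract solutions that violate a single cap (substitute x_i' = x_i − (cap_i+1)): x_1 ≥ 8 gives C(5,3) = 10; x_2 ≥ 4 gives C(9,3) = 84; x_3 ≥ 7 gives C(6,3) = 20; x_4 ≥ 3 gives C(10,3) = 120. Together 234.
Add back pairs where two caps are both exceeded: 0 + 0 + 0 + 0 + 20 + 1 = 21.
By inclusion–exclusion the count is 286 − 234 + 21 = 73.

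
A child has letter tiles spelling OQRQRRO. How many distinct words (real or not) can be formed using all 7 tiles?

210

OQRQRRO has 7 letters with O appearing twice, Q appearing twice, and R appearing 3 times.
Dividing 7! = 5040 by 3!·2!·2! = 24 for the repeated letters gives 210.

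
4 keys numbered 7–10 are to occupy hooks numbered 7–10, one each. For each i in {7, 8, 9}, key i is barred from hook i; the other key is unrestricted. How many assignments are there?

Let Aᵢ (for i ∈ {7, 8, 9}) be the placements that put key i in its forbidden hook. Any j of these fix j positions, leaving (4−j)! ways to fill the rest, and there are C(3,j) ways to pick which j.
By inclusion–exclusion, the number of valid placements is Σ_{j=0}^{3} (−1)^j C(3,j)·(4−j)!.
Computing: 24 − 18 + 6 − 1 = 11.

11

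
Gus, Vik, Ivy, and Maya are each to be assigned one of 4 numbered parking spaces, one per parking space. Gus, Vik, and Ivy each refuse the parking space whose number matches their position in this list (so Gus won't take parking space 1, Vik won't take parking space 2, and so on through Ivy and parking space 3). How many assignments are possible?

11

Let Aᵢ (for i ∈ {1, 2, 3}) be the placements that put person i in their forbidden parking space. Any j of these fix j positions, leaving (4−j)! ways to fill the rest, and there are C(3,j) ways to pick which j.
By inclusion–exclusion, the number of valid placements is Σ_{j=0}^{3} (−1)^j C(3,j)·(4−j)!.
Computing: 24 − 18 + 6 − 1 = 11.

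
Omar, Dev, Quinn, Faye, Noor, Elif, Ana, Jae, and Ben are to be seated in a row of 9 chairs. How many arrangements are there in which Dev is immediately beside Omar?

80640

Glue Dev and Omar into one block (2 internal orders), leaving 8 units to arrange in a row.
So the count is 2·(8)! = 80640.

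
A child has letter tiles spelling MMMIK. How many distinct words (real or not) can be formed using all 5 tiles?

20

Letter multiplicities in MMMIK: I×1, K×1, M×3.
So there are 5! / (3!) = 20 distinguishable arrangements.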